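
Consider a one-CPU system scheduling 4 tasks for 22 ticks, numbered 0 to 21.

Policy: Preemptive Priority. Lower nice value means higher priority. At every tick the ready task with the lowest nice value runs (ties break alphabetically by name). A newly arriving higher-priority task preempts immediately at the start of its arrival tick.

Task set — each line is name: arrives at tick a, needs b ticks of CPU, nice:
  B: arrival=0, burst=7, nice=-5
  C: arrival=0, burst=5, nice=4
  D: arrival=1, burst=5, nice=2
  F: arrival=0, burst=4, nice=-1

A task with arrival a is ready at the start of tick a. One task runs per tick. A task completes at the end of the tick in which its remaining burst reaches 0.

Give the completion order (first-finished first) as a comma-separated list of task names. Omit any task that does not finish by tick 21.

t=0: ready={B,C,F} → run B
t=1: ready={B,C,D,F} → run B
t=2: ready={B,C,D,F} → run B
t=3: ready={B,C,D,F} → run B
t=4: ready={B,C,D,F} → run B
t=5: ready={B,C,D,F} → run B
t=6: ready={B,C,D,F} → run B
t=7: ready={C,D,F} → run F
t=8: ready={C,D,F} → run F
t=9: ready={C,D,F} → run F
t=10: ready={C,D,F} → run F
t=11: ready={C,D} → run D
t=12: ready={C,D} → run D
t=13: ready={C,D} → run D
t=14: ready={C,D} → run D
t=15: ready={C,D} → run D
t=16: ready={C} → run C
t=17: ready={C} → run C
t=18: ready={C} → run C
t=19: ready={C} → run C
t=20: ready={C} → run C
t=21: (idle)

completion order = B, F, D, C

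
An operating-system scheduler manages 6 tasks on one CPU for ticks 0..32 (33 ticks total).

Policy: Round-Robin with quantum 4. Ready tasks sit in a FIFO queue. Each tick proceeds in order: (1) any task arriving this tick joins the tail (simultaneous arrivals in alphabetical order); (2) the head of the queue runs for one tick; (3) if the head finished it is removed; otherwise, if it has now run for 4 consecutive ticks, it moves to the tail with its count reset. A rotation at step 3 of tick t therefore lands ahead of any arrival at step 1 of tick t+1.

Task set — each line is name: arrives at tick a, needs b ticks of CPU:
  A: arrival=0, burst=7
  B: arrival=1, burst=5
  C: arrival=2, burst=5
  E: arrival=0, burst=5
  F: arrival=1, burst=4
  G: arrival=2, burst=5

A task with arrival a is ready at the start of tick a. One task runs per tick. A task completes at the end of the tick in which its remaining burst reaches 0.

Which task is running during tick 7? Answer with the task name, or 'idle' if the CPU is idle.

running at tick 7 = E

t=0: queue=[A,E] q_used=0 → run A
t=1: queue=[A,E,B,F] q_used=1 → run A
t=2: queue=[A,E,B,F,C,G] q_used=2 → run A
t=3: queue=[A,E,B,F,C,G] q_used=3 → run A
t=4: queue=[E,B,F,C,G,A] q_used=0 → run E
t=5: queue=[E,B,F,C,G,A] q_used=1 → run E
t=6: queue=[E,B,F,C,G,A] q_used=2 → run E
t=7: queue=[E,B,F,C,G,A] q_used=3 → run E
t=8: queue=[B,F,C,G,A,E] q_used=0 → run B
t=9: queue=[B,F,C,G,A,E] q_used=1 → run B
t=10: queue=[B,F,C,G,A,E] q_used=2 → run B
t=11: queue=[B,F,C,G,A,E] q_used=3 → run B
t=12: queue=[F,C,G,A,E,B] q_used=0 → run F
t=13: queue=[F,C,G,A,E,B] q_used=1 → run F
t=14: queue=[F,C,G,A,E,B] q_used=2 → run F
t=15: queue=[F,C,G,A,E,B] q_used=3 → run F
t=16: queue=[C,G,A,E,B] q_used=0 → run C
t=17: queue=[C,G,A,E,B] q_used=1 → run C
t=18: queue=[C,G,A,E,B] q_used=2 → run C
t=19: queue=[C,G,A,E,B] q_used=3 → run C
t=20: queue=[G,A,E,B,C] q_used=0 → run G
t=21: queue=[G,A,E,B,C] q_used=1 → run G
t=22: queue=[G,A,E,B,C] q_used=2 → run G
t=23: queue=[G,A,E,B,C] q_used=3 → run G
t=24: queue=[A,E,B,C,G] q_used=0 → run A
t=25: queue=[A,E,B,C,G] q_used=1 → run A
t=26: queue=[A,E,B,C,G] q_used=2 → run A
t=27: queue=[E,B,C,G] q_used=0 → run E
t=28: queue=[B,C,G] q_used=0 → run B
t=29: queue=[C,G] q_used=0 → run C
t=30: queue=[G] q_used=0 → run G
t=31: (idle)
t=32: (idle)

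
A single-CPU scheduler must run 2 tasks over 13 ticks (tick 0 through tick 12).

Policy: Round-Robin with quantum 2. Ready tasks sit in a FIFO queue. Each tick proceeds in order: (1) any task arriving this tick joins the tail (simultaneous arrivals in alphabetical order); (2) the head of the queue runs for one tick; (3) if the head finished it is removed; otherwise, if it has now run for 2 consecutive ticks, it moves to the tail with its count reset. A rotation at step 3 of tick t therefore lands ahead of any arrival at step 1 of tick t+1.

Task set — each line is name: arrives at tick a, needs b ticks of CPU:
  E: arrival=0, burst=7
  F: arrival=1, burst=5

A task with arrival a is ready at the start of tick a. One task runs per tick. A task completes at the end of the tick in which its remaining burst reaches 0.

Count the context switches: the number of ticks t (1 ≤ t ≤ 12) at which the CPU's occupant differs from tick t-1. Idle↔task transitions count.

context switches = 7

t=0: queue=[E] q_used=0 → run E
t=1: queue=[E,F] q_used=1 → run E
t=2: queue=[F,E] q_used=0 → run F
t=3: queue=[F,E] q_used=1 → run F
t=4: queue=[E,F] q_used=0 → run E
t=5: queue=[E,F] q_used=1 → run E
t=6: queue=[F,E] q_used=0 → run F
t=7: queue=[F,E] q_used=1 → run F
t=8: queue=[E,F] q_used=0 → run E
t=9: queue=[E,F] q_used=1 → run E
t=10: queue=[F,E] q_used=0 → run F
t=11: queue=[E] q_used=0 → run E
t=12: (idle)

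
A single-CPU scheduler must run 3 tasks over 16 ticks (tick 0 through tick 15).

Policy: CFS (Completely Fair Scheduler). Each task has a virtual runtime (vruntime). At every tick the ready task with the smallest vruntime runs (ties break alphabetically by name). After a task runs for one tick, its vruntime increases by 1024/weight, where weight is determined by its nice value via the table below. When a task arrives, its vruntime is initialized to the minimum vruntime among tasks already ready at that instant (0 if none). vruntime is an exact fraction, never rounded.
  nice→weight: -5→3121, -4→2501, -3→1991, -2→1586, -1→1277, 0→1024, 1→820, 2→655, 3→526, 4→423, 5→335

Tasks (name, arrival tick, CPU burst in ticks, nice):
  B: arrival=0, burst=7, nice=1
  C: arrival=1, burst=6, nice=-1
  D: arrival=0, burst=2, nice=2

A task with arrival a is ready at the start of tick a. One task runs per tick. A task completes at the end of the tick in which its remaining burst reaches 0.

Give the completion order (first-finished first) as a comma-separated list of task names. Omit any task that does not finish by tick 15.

t=0: vr[B=0 D=0] → run B
t=1: vr[B=256/205 C=0 D=0] → run C
t=2: vr[B=256/205 C=1024/1277 D=0] → run D
t=3: vr[B=256/205 C=1024/1277 D=1024/655] → run C
t=4: vr[B=256/205 C=2048/1277 D=1024/655] → run B
t=5: vr[B=512/205 C=2048/1277 D=1024/655] → run D
t=6: vr[B=512/205 C=2048/1277] → run C
t=7: vr[B=512/205 C=3072/1277] → run C
t=8: vr[B=512/205 C=4096/1277] → run B
t=9: vr[B=768/205 C=4096/1277] → run C
t=10: vr[B=768/205 C=5120/1277] → run B
t=11: vr[B=1024/205 C=5120/1277] → run C
t=12: vr[B=1024/205] → run B
t=13: vr[B=256/41] → run B
t=14: vr[B=1536/205] → run B
t=15: (idle)

completion order = D, C, B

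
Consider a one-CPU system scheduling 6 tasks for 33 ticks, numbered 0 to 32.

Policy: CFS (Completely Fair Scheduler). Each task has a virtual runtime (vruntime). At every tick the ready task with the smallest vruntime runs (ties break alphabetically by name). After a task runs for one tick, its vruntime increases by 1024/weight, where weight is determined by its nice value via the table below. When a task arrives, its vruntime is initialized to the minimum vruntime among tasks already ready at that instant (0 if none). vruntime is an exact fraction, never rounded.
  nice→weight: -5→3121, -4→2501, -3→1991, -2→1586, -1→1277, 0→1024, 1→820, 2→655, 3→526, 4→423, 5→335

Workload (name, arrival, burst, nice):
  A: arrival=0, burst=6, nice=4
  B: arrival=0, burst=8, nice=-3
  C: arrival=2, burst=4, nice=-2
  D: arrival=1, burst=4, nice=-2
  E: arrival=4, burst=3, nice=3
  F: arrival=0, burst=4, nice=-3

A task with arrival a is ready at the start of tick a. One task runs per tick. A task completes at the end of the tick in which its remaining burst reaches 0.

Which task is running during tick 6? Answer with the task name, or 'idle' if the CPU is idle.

t=0: vr[A=0 B=0 F=0] → run A
t=1: vr[A=1024/423 B=0 D=0 F=0] → run B
t=2: vr[A=1024/423 B=1024/1991 C=0 D=0 F=0] → run C
t=3: vr[A=1024/423 B=1024/1991 C=512/793 D=0 F=0] → run D
t=4: vr[A=1024/423 B=1024/1991 C=512/793 D=512/793 E=0 F=0] → run E
t=5: vr[A=1024/423 B=1024/1991 C=512/793 D=512/793 E=512/263 F=0] → run F
t=6: vr[A=1024/423 B=1024/1991 C=512/793 D=512/793 E=512/263 F=1024/1991] → run B
t=7: vr[A=1024/423 B=2048/1991 C=512/793 D=512/793 E=512/263 F=1024/1991] → run F
t=8: vr[A=1024/423 B=2048/1991 C=512/793 D=512/793 E=512/263 F=2048/1991] → run C
t=9: vr[A=1024/423 B=2048/1991 C=1024/793 D=512/793 E=512/263 F=2048/1991] → run D
t=10: vr[A=1024/423 B=2048/1991 C=1024/793 D=1024/793 E=512/263 F=2048/1991] → run B
t=11: vr[A=1024/423 B=3072/1991 C=1024/793 D=1024/793 E=512/263 F=2048/1991] → run F
t=12: vr[A=1024/423 B=3072/1991 C=1024/793 D=1024/793 E=512/263 F=3072/1991] → run C
t=13: vr[A=1024/423 B=3072/1991 C=1536/793 D=1024/793 E=512/263 F=3072/1991] → run D
t=14: vr[A=1024/423 B=3072/1991 C=1536/793 D=1536/793 E=512/263 F=3072/1991] → run B
t=15: vr[A=1024/423 B=4096/1991 C=1536/793 D=1536/793 E=512/263 F=3072/1991] → run F
t=16: vr[A=1024/423 B=4096/1991 C=1536/793 D=1536/793 E=512/263] → run C
t=17: vr[A=1024/423 B=4096/1991 D=1536/793 E=512/263] → run D
t=18: vr[A=1024/423 B=4096/1991 E=512/263] → run E
t=19: vr[A=1024/423 B=4096/1991 E=1024/263] → run B
t=20: vr[A=1024/423 B=5120/1991 E=1024/263] → run A
t=21: vr[A=2048/423 B=5120/1991 E=1024/263] → run B
t=22: vr[A=2048/423 B=6144/1991 E=1024/263] → run B
t=23: vr[A=2048/423 B=7168/1991 E=1024/263] → run B
t=24: vr[A=2048/423 E=1024/263] → run E
t=25: vr[A=2048/423] → run A
t=26: vr[A=1024/141] → run A
t=27: vr[A=4096/423] → run A
t=28: vr[A=5120/423] → run A
t=29: (idle)
t=30: (idle)
t=31: (idle)
t=32: (idle)

running at tick 6 = B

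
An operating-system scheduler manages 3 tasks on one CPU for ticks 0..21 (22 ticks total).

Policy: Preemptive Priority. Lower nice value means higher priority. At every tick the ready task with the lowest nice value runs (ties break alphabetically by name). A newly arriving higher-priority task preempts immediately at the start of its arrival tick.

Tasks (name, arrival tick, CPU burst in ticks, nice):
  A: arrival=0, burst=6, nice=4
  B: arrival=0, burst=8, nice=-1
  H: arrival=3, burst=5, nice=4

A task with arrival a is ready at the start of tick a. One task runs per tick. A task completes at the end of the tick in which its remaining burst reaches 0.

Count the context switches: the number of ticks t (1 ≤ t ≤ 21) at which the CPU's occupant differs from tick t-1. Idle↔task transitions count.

t=0: ready={A,B} → run B
t=1: ready={A,B} → run B
t=2: ready={A,B} → run B
t=3: ready={A,B,H} → run B
t=4: ready={A,B,H} → run B
t=5: ready={A,B,H} → run B
t=6: ready={A,B,H} → run B
t=7: ready={A,B,H} → run B
t=8: ready={A,H} → run A
t=9: ready={A,H} → run A
t=10: ready={A,H} → run A
t=11: ready={A,H} → run A
t=12: ready={A,H} → run A
t=13: ready={A,H} → run A
t=14: ready={H} → run H
t=15: ready={H} → run H
t=16: ready={H} → run H
t=17: ready={H} → run H
t=18: ready={H} → run H
t=19: (idle)
t=20: (idle)
t=21: (idle)

context switches = 3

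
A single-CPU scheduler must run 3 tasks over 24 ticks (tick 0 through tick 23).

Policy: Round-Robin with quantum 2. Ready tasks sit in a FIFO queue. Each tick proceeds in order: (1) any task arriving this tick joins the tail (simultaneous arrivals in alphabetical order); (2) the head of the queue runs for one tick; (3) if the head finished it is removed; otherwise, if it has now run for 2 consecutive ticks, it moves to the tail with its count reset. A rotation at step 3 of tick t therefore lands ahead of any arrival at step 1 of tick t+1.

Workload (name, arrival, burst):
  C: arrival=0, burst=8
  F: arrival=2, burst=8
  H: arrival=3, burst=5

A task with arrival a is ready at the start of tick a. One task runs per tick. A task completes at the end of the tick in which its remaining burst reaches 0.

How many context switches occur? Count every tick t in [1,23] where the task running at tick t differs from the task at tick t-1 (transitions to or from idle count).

context switches = 10

t=0: queue=[C] q_used=0 → run C
t=1: queue=[C] q_used=1 → run C
t=2: queue=[C,F] q_used=0 → run C
t=3: queue=[C,F,H] q_used=1 → run C
t=4: queue=[F,H,C] q_used=0 → run F
t=5: queue=[F,H,C] q_used=1 → run F
t=6: queue=[H,C,F] q_used=0 → run H
t=7: queue=[H,C,F] q_used=1 → run H
t=8: queue=[C,F,H] q_used=0 → run C
t=9: queue=[C,F,H] q_used=1 → run C
t=10: queue=[F,H,C] q_used=0 → run F
t=11: queue=[F,H,C] q_used=1 → run F
t=12: queue=[H,C,F] q_used=0 → run H
t=13: queue=[H,C,F] q_used=1 → run H
t=14: queue=[C,F,H] q_used=0 → run C
t=15: queue=[C,F,H] q_used=1 → run C
t=16: queue=[F,H] q_used=0 → run F
t=17: queue=[F,H] q_used=1 → run F
t=18: queue=[H,F] q_used=0 → run H
t=19: queue=[F] q_used=0 → run F
t=20: queue=[F] q_used=1 → run F
t=21: (idle)
t=22: (idle)
t=23: (idle)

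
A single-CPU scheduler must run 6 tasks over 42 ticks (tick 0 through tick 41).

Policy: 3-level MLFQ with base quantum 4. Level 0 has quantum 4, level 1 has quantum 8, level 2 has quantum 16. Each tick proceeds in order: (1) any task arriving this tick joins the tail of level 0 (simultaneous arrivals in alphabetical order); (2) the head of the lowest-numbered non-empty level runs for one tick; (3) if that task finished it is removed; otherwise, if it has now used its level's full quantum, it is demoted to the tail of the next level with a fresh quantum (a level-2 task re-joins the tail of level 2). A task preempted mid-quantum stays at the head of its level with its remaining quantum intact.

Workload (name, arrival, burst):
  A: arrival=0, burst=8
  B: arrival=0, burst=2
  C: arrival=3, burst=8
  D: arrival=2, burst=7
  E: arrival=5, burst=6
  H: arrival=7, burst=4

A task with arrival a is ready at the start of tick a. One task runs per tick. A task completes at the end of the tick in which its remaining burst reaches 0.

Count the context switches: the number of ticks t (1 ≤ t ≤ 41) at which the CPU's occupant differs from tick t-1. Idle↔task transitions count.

context switches = 10

t=0: L0/L1/L2 = AB/-/- → run A
t=1: L0/L1/L2 = AB/-/- → run A
t=2: L0/L1/L2 = ABD/-/- → run A
t=3: L0/L1/L2 = ABDC/-/- → run A
t=4: L0/L1/L2 = BDC/A/- → run B
t=5: L0/L1/L2 = BDCE/A/- → run B
t=6: L0/L1/L2 = DCE/A/- → run D
t=7: L0/L1/L2 = DCEH/A/- → run D
t=8: L0/L1/L2 = DCEH/A/- → run D
t=9: L0/L1/L2 = DCEH/A/- → run D
t=10: L0/L1/L2 = CEH/AD/- → run C
t=11: L0/L1/L2 = CEH/AD/- → run C
t=12: L0/L1/L2 = CEH/AD/- → run C
t=13: L0/L1/L2 = CEH/AD/- → run C
t=14: L0/L1/L2 = EH/ADC/- → run E
t=15: L0/L1/L2 = EH/ADC/- → run E
t=16: L0/L1/L2 = EH/ADC/- → run E
t=17: L0/L1/L2 = EH/ADC/- → run E
t=18: L0/L1/L2 = H/ADCE/- → run H
t=19: L0/L1/L2 = H/ADCE/- → run H
t=20: L0/L1/L2 = H/ADCE/- → run H
t=21: L0/L1/L2 = H/ADCE/- → run H
t=22: L0/L1/L2 = -/ADCE/- → run A
t=23: L0/L1/L2 = -/ADCE/- → run A
t=24: L0/L1/L2 = -/ADCE/- → run A
t=25: L0/L1/L2 = -/ADCE/- → run A
t=26: L0/L1/L2 = -/DCE/- → run D
t=27: L0/L1/L2 = -/DCE/- → run D
t=28: L0/L1/L2 = -/DCE/- → run D
t=29: L0/L1/L2 = -/CE/- → run C
t=30: L0/L1/L2 = -/CE/- → run C
t=31: L0/L1/L2 = -/CE/- → run C
t=32: L0/L1/L2 = -/CE/- → run C
t=33: L0/L1/L2 = -/E/- → run E
t=34: L0/L1/L2 = -/E/- → run E
t=35: (idle)
t=36: (idle)
t=37: (idle)
t=38: (idle)
t=39: (idle)
t=40: (idle)
t=41: (idle)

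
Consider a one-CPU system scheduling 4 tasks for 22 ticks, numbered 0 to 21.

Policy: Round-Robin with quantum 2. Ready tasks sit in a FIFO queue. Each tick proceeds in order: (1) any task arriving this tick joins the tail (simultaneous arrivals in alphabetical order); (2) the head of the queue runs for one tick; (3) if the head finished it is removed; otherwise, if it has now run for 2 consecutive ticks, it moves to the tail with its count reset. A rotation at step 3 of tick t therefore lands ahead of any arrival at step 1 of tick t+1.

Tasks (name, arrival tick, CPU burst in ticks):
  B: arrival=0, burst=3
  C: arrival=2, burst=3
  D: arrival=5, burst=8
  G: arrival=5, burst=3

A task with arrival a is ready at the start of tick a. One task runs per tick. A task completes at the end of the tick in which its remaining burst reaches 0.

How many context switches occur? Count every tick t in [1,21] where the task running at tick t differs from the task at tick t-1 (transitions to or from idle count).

context switches = 7

t=0: queue=[B] q_used=0 → run B
t=1: queue=[B] q_used=1 → run B
t=2: queue=[B,C] q_used=0 → run B
t=3: queue=[C] q_used=0 → run C
t=4: queue=[C] q_used=1 → run C
t=5: queue=[C,D,G] q_used=0 → run C
t=6: queue=[D,G] q_used=0 → run D
t=7: queue=[D,G] q_used=1 → run D
t=8: queue=[G,D] q_used=0 → run G
t=9: queue=[G,D] q_used=1 → run G
t=10: queue=[D,G] q_used=0 → run D
t=11: queue=[D,G] q_used=1 → run D
t=12: queue=[G,D] q_used=0 → run G
t=13: queue=[D] q_used=0 → run D
t=14: queue=[D] q_used=1 → run D
t=15: queue=[D] q_used=0 → run D
t=16: queue=[D] q_used=1 → run D
t=17: (idle)
t=18: (idle)
t=19: (idle)
t=20: (idle)
t=21: (idle)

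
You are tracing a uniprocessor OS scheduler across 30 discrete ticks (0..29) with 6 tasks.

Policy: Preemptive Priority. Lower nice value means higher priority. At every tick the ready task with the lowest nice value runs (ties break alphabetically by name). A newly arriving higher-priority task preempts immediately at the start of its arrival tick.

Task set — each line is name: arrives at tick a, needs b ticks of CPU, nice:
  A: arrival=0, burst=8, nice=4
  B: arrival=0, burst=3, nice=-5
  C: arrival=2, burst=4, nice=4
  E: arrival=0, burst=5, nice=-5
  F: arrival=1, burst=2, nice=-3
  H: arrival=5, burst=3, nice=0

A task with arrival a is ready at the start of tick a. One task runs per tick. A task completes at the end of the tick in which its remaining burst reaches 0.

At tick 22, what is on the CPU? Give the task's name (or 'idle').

t=0: ready={A,B,E} → run B
t=1: ready={A,B,E,F} → run B
t=2: ready={A,B,C,E,F} → run B
t=3: ready={A,C,E,F} → run E
t=4: ready={A,C,E,F} → run E
t=5: ready={A,C,E,F,H} → run E
t=6: ready={A,C,E,F,H} → run E
t=7: ready={A,C,E,F,H} → run E
t=8: ready={A,C,F,H} → run F
t=9: ready={A,C,F,H} → run F
t=10: ready={A,C,H} → run H
t=11: ready={A,C,H} → run H
t=12: ready={A,C,H} → run H
t=13: ready={A,C} → run A
t=14: ready={A,C} → run A
t=15: ready={A,C} → run A
t=16: ready={A,C} → run A
t=17: ready={A,C} → run A
t=18: ready={A,C} → run A
t=19: ready={A,C} → run A
t=20: ready={A,C} → run A
t=21: ready={C} → run C
t=22: ready={C} → run C
t=23: ready={C} → run C
t=24: ready={C} → run C
t=25: (idle)
t=26: (idle)
t=27: (idle)
t=28: (idle)
t=29: (idle)

running at tick 22 = C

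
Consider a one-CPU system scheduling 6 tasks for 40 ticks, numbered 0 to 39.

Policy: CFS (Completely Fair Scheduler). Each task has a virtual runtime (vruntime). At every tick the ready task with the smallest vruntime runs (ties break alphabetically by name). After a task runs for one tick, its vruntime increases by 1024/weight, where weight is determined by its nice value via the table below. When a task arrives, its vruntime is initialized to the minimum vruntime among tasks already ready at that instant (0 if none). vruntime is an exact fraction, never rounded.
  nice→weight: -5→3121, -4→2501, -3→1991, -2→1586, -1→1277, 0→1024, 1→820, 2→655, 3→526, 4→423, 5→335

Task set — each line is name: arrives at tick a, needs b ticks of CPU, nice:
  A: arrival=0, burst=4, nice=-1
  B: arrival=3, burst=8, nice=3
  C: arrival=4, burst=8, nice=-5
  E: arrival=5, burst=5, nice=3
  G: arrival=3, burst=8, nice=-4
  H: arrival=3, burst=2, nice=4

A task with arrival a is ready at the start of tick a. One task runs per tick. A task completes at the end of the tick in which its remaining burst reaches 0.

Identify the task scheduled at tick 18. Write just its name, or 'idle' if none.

running at tick 18 = B

t=0: vr[A=0] → run A
t=1: vr[A=1024/1277] → run A
t=2: vr[A=2048/1277] → run A
t=3: vr[A=3072/1277 B=3072/1277 G=3072/1277 H=3072/1277] → run A
t=4: vr[B=3072/1277 C=3072/1277 G=3072/1277 H=3072/1277] → run B
t=5: vr[B=1461760/335851 C=3072/1277 E=3072/1277 G=3072/1277 H=3072/1277] → run C
t=6: vr[B=1461760/335851 C=10895360/3985517 E=3072/1277 G=3072/1277 H=3072/1277] → run E
t=7: vr[B=1461760/335851 C=10895360/3985517 E=1461760/335851 G=3072/1277 H=3072/1277] → run G
t=8: vr[B=1461760/335851 C=10895360/3985517 E=1461760/335851 G=8990720/3193777 H=3072/1277] → run H
t=9: vr[B=1461760/335851 C=10895360/3985517 E=1461760/335851 G=8990720/3193777 H=2607104/540171] → run C
t=10: vr[B=1461760/335851 C=12203008/3985517 E=1461760/335851 G=8990720/3193777 H=2607104/540171] → run G
t=11: vr[B=1461760/335851 C=12203008/3985517 E=1461760/335851 G=10298368/3193777 H=2607104/540171] → run C
t=12: vr[B=1461760/335851 C=13510656/3985517 E=1461760/335851 G=10298368/3193777 H=2607104/540171] → run G
t=13: vr[B=1461760/335851 C=13510656/3985517 E=1461760/335851 G=11606016/3193777 H=2607104/540171] → run C
t=14: vr[B=1461760/335851 C=14818304/3985517 E=1461760/335851 G=11606016/3193777 H=2607104/540171] → run G
t=15: vr[B=1461760/335851 C=14818304/3985517 E=1461760/335851 G=12913664/3193777 H=2607104/540171] → run C
t=16: vr[B=1461760/335851 C=16125952/3985517 E=1461760/335851 G=12913664/3193777 H=2607104/540171] → run G
t=17: vr[B=1461760/335851 C=16125952/3985517 E=1461760/335851 G=14221312/3193777 H=2607104/540171] → run C
t=18: vr[B=1461760/335851 C=17433600/3985517 E=1461760/335851 G=14221312/3193777 H=2607104/540171] → run B
t=19: vr[B=2115584/335851 C=17433600/3985517 E=1461760/335851 G=14221312/3193777 H=2607104/540171] → run E
t=20: vr[B=2115584/335851 C=17433600/3985517 E=2115584/335851 G=14221312/3193777 H=2607104/540171] → run C
t=21: vr[B=2115584/335851 C=18741248/3985517 E=2115584/335851 G=14221312/3193777 H=2607104/540171] → run G
t=22: vr[B=2115584/335851 C=18741248/3985517 E=2115584/335851 G=15528960/3193777 H=2607104/540171] → run C
t=23: vr[B=2115584/335851 E=2115584/335851 G=15528960/3193777 H=2607104/540171] → run H
t=24: vr[B=2115584/335851 E=2115584/335851 G=15528960/3193777] → run G
t=25: vr[B=2115584/335851 E=2115584/335851 G=16836608/3193777] → run G
t=26: vr[B=2115584/335851 E=2115584/335851] → run B
t=27: vr[B=2769408/335851 E=2115584/335851] → run E
t=28: vr[B=2769408/335851 E=2769408/335851] → run B
t=29: vr[B=3423232/335851 E=2769408/335851] → run E
t=30: vr[B=3423232/335851 E=3423232/335851] → run B
t=31: vr[B=4077056/335851 E=3423232/335851] → run E
t=32: vr[B=4077056/335851] → run B
t=33: vr[B=4730880/335851] → run B
t=34: vr[B=5384704/335851] → run B
t=35: (idle)
t=36: (idle)
t=37: (idle)
t=38: (idle)
t=39: (idle)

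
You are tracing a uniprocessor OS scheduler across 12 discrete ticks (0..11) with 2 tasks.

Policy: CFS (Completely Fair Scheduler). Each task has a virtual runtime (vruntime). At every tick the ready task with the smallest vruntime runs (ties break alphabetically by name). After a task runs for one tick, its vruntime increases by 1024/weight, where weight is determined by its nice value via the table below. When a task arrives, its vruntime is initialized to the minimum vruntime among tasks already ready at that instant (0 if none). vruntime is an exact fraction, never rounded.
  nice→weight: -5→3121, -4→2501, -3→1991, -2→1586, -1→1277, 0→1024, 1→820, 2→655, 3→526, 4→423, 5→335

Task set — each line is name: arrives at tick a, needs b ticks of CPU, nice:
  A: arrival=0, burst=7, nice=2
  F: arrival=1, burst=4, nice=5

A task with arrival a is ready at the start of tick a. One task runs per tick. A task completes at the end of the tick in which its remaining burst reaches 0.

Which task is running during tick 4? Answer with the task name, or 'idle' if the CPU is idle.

t=0: vr[A=0] → run A
t=1: vr[A=1024/655 F=1024/655] → run A
t=2: vr[A=2048/655 F=1024/655] → run F
t=3: vr[A=2048/655 F=202752/43885] → run A
t=4: vr[A=3072/655 F=202752/43885] → run F
t=5: vr[A=3072/655 F=336896/43885] → run A
t=6: vr[A=4096/655 F=336896/43885] → run A
t=7: vr[A=1024/131 F=336896/43885] → run F
t=8: vr[A=1024/131 F=94208/8777] → run A
t=9: vr[A=6144/655 F=94208/8777] → run A
t=10: vr[F=94208/8777] → run F
t=11: (idle)

running at tick 4 = F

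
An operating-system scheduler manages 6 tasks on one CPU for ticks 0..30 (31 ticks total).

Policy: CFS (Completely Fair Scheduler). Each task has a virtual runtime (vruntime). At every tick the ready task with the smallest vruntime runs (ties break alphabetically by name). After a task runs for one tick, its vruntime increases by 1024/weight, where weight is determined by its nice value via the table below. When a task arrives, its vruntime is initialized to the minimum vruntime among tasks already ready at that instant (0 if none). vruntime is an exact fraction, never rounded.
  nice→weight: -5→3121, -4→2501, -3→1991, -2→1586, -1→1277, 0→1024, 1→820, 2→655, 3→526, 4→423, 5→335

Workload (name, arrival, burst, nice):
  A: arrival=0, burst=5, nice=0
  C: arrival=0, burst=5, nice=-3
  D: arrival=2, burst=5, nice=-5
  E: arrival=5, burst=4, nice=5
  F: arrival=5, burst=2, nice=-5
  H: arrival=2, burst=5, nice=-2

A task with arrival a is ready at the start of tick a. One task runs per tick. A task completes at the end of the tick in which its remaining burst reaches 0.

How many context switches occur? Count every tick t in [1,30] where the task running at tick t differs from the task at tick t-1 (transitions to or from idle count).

t=0: vr[A=0 C=0] → run A
t=1: vr[A=1 C=0] → run C
t=2: vr[A=1 C=1024/1991 D=1024/1991 H=1024/1991] → run C
t=3: vr[A=1 C=2048/1991 D=1024/1991 H=1024/1991] → run D
t=4: vr[A=1 C=2048/1991 D=5234688/6213911 H=1024/1991] → run H
t=5: vr[A=1 C=2048/1991 D=5234688/6213911 E=5234688/6213911 F=5234688/6213911 H=1831424/1578863] → run D
t=6: vr[A=1 C=2048/1991 D=7273472/6213911 E=5234688/6213911 F=5234688/6213911 H=1831424/1578863] → run E
t=7: vr[A=1 C=2048/1991 D=7273472/6213911 E=8116665344/2081660185 F=5234688/6213911 H=1831424/1578863] → run F
t=8: vr[A=1 C=2048/1991 D=7273472/6213911 E=8116665344/2081660185 F=7273472/6213911 H=1831424/1578863] → run A
t=9: vr[A=2 C=2048/1991 D=7273472/6213911 E=8116665344/2081660185 F=7273472/6213911 H=1831424/1578863] → run C
t=10: vr[A=2 C=3072/1991 D=7273472/6213911 E=8116665344/2081660185 F=7273472/6213911 H=1831424/1578863] → run H
t=11: vr[A=2 C=3072/1991 D=7273472/6213911 E=8116665344/2081660185 F=7273472/6213911 H=2850816/1578863] → run D
t=12: vr[A=2 C=3072/1991 D=9312256/6213911 E=8116665344/2081660185 F=7273472/6213911 H=2850816/1578863] → run F
t=13: vr[A=2 C=3072/1991 D=9312256/6213911 E=8116665344/2081660185 H=2850816/1578863] → run D
t=14: vr[A=2 C=3072/1991 D=11351040/6213911 E=8116665344/2081660185 H=2850816/1578863] → run C
t=15: vr[A=2 C=4096/1991 D=11351040/6213911 E=8116665344/2081660185 H=2850816/1578863] → run H
t=16: vr[A=2 C=4096/1991 D=11351040/6213911 E=8116665344/2081660185 H=3870208/1578863] → run D
t=17: vr[A=2 C=4096/1991 E=8116665344/2081660185 H=3870208/1578863] → run A
t=18: vr[A=3 C=4096/1991 E=8116665344/2081660185 H=3870208/1578863] → run C
t=19: vr[A=3 E=8116665344/2081660185 H=3870208/1578863] → run H
t=20: vr[A=3 E=8116665344/2081660185 H=4889600/1578863] → run A
t=21: vr[A=4 E=8116665344/2081660185 H=4889600/1578863] → run H
t=22: vr[A=4 E=8116665344/2081660185] → run E
t=23: vr[A=4 E=14479710208/2081660185] → run A
t=24: vr[E=14479710208/2081660185] → run E
t=25: vr[E=20842755072/2081660185] → run E
t=26: (idle)
t=27: (idle)
t=28: (idle)
t=29: (idle)
t=30: (idle)

context switches = 24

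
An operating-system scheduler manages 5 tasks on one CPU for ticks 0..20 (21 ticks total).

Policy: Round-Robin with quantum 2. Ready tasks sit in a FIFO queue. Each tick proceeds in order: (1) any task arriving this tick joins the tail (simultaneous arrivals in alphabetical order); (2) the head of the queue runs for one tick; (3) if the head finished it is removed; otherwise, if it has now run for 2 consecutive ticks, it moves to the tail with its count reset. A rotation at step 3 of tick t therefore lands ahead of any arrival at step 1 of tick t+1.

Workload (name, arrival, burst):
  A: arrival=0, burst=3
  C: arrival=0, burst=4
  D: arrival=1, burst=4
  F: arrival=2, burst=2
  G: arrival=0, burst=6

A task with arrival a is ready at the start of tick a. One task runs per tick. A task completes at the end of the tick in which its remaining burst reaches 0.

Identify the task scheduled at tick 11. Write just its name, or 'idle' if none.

t=0: queue=[A,C,G] q_used=0 → run A
t=1: queue=[A,C,G,D] q_used=1 → run A
t=2: queue=[C,G,D,A,F] q_used=0 → run C
t=3: queue=[C,G,D,A,F] q_used=1 → run C
t=4: queue=[G,D,A,F,C] q_used=0 → run G
t=5: queue=[G,D,A,F,C] q_used=1 → run G
t=6: queue=[D,A,F,C,G] q_used=0 → run D
t=7: queue=[D,A,F,C,G] q_used=1 → run D
t=8: queue=[A,F,C,G,D] q_used=0 → run A
t=9: queue=[F,C,G,D] q_used=0 → run F
t=10: queue=[F,C,G,D] q_used=1 → run F
t=11: queue=[C,G,D] q_used=0 → run C
t=12: queue=[C,G,D] q_used=1 → run C
t=13: queue=[G,D] q_used=0 → run G
t=14: queue=[G,D] q_used=1 → run G
t=15: queue=[D,G] q_used=0 → run D
t=16: queue=[D,G] q_used=1 → run D
t=17: queue=[G] q_used=0 → run G
t=18: queue=[G] q_used=1 → run G
t=19: (idle)
t=20: (idle)

running at tick 11 = C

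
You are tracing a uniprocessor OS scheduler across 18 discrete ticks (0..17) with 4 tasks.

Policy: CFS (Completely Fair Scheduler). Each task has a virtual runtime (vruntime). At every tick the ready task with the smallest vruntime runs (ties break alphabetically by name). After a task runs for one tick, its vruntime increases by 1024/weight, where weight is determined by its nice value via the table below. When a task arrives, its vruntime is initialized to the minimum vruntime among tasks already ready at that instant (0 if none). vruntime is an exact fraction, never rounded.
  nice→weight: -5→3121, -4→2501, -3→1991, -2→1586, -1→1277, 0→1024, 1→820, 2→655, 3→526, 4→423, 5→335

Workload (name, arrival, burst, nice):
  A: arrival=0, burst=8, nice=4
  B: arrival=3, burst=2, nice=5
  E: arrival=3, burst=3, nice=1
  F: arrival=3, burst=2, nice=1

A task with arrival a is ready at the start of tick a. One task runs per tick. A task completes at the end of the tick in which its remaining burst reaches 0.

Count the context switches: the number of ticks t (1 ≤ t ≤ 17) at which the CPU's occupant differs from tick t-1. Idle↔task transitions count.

context switches = 10

t=0: vr[A=0] → run A
t=1: vr[A=1024/423] → run A
t=2: vr[A=2048/423] → run A
t=3: vr[A=1024/141 B=1024/141 E=1024/141 F=1024/141] → run A
t=4: vr[A=4096/423 B=1024/141 E=1024/141 F=1024/141] → run B
t=5: vr[A=4096/423 B=487424/47235 E=1024/141 F=1024/141] → run E
t=6: vr[A=4096/423 B=487424/47235 E=246016/28905 F=1024/141] → run F
t=7: vr[A=4096/423 B=487424/47235 E=246016/28905 F=246016/28905] → run E
t=8: vr[A=4096/423 B=487424/47235 E=282112/28905 F=246016/28905] → run F
t=9: vr[A=4096/423 B=487424/47235 E=282112/28905] → run A
t=10: vr[A=5120/423 B=487424/47235 E=282112/28905] → run E
t=11: vr[A=5120/423 B=487424/47235] → run B
t=12: vr[A=5120/423] → run A
t=13: vr[A=2048/141] → run A
t=14: vr[A=7168/423] → run A
t=15: (idle)
t=16: (idle)
t=17: (idle)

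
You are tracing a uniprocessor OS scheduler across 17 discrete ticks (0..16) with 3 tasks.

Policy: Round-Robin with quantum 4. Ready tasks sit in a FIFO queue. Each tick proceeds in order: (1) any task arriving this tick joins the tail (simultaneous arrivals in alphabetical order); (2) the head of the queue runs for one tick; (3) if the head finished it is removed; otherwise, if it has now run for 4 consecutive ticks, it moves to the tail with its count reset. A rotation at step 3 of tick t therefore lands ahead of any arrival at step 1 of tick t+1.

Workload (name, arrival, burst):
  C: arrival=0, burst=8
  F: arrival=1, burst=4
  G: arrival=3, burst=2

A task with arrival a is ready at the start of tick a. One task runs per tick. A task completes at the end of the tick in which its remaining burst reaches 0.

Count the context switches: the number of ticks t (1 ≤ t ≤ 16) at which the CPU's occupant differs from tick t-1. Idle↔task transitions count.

t=0: queue=[C] q_used=0 → run C
t=1: queue=[C,F] q_used=1 → run C
t=2: queue=[C,F] q_used=2 → run C
t=3: queue=[C,F,G] q_used=3 → run C
t=4: queue=[F,G,C] q_used=0 → run F
t=5: queue=[F,G,C] q_used=1 → run F
t=6: queue=[F,G,C] q_used=2 → run F
t=7: queue=[F,G,C] q_used=3 → run F
t=8: queue=[G,C] q_used=0 → run G
t=9: queue=[G,C] q_used=1 → run G
t=10: queue=[C] q_used=0 → run C
t=11: queue=[C] q_used=1 → run C
t=12: queue=[C] q_used=2 → run C
t=13: queue=[C] q_used=3 → run C
t=14: (idle)
t=15: (idle)
t=16: (idle)

context switches = 4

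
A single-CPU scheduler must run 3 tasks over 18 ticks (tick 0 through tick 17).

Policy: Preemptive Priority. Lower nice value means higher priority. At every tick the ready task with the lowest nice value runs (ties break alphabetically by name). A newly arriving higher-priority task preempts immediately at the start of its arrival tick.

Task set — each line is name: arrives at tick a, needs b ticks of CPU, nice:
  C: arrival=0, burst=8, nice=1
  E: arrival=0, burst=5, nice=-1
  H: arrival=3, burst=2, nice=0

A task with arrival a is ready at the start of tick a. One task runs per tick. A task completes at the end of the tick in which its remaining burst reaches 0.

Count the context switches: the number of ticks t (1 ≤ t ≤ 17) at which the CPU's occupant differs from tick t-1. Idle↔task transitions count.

context switches = 3

t=0: ready={C,E} → run E
t=1: ready={C,E} → run E
t=2: ready={C,E} → run E
t=3: ready={C,E,H} → run E
t=4: ready={C,E,H} → run E
t=5: ready={C,H} → run H
t=6: ready={C,H} → run H
t=7: ready={C} → run C
t=8: ready={C} → run C
t=9: ready={C} → run C
t=10: ready={C} → run C
t=11: ready={C} → run C
t=12: ready={C} → run C
t=13: ready={C} → run C
t=14: ready={C} → run C
t=15: (idle)
t=16: (idle)
t=17: (idle)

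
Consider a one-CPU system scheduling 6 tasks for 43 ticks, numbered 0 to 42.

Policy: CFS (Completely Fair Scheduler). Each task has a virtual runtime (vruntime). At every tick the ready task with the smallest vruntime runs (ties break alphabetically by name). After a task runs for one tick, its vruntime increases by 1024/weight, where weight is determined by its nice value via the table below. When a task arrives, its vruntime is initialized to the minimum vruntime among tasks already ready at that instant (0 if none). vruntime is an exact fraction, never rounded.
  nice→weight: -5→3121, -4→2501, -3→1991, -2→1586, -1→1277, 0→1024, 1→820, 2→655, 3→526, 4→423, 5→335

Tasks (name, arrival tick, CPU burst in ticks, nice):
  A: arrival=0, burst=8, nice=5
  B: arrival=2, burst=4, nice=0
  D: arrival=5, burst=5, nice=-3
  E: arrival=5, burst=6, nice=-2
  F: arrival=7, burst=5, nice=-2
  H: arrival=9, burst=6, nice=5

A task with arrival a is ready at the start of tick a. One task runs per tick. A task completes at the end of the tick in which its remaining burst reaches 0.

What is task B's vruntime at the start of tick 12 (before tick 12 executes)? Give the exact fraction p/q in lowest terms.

t=0: vr[A=0] → run A
t=1: vr[A=1024/335] → run A
t=2: vr[A=2048/335 B=2048/335] → run A
t=3: vr[A=3072/335 B=2048/335] → run B
t=4: vr[A=3072/335 B=2383/335] → run B
t=5: vr[A=3072/335 B=2718/335 D=2718/335 E=2718/335] → run B
t=6: vr[A=3072/335 B=3053/335 D=2718/335 E=2718/335] → run D
t=7: vr[A=3072/335 B=3053/335 D=5754578/666985 E=2718/335 F=2718/335] → run E
t=8: vr[A=3072/335 B=3053/335 D=5754578/666985 E=2326894/265655 F=2718/335] → run F
t=9: vr[A=3072/335 B=3053/335 D=5754578/666985 E=2326894/265655 F=2326894/265655 H=5754578/666985] → run D
t=10: vr[A=3072/335 B=3053/335 D=6097618/666985 E=2326894/265655 F=2326894/265655 H=5754578/666985] → run H
t=11: vr[A=3072/335 B=3053/335 D=6097618/666985 E=2326894/265655 F=2326894/265655 H=7793362/666985] → run E
t=12: vr[A=3072/335 B=3053/335 D=6097618/666985 E=2498414/265655 F=2326894/265655 H=7793362/666985] → run F
t=13: vr[A=3072/335 B=3053/335 D=6097618/666985 E=2498414/265655 F=2498414/265655 H=7793362/666985] → run B
t=14: vr[A=3072/335 D=6097618/666985 E=2498414/265655 F=2498414/265655 H=7793362/666985] → run D
t=15: vr[A=3072/335 D=6440658/666985 E=2498414/265655 F=2498414/265655 H=7793362/666985] → run A
t=16: vr[A=4096/335 D=6440658/666985 E=2498414/265655 F=2498414/265655 H=7793362/666985] → run E
t=17: vr[A=4096/335 D=6440658/666985 E=2669934/265655 F=2498414/265655 H=7793362/666985] → run F
t=18: vr[A=4096/335 D=6440658/666985 E=2669934/265655 F=2669934/265655 H=7793362/666985] → run D
t=19: vr[A=4096/335 D=6783698/666985 E=2669934/265655 F=2669934/265655 H=7793362/666985] → run E
t=20: vr[A=4096/335 D=6783698/666985 E=2841454/265655 F=2669934/265655 H=7793362/666985] → run F
t=21: vr[A=4096/335 D=6783698/666985 E=2841454/265655 F=2841454/265655 H=7793362/666985] → run D
t=22: vr[A=4096/335 E=2841454/265655 F=2841454/265655 H=7793362/666985] → run E
t=23: vr[A=4096/335 E=3012974/265655 F=2841454/265655 H=7793362/666985] → run F
t=24: vr[A=4096/335 E=3012974/265655 H=7793362/666985] → run E
t=25: vr[A=4096/335 H=7793362/666985] → run H
t=26: vr[A=4096/335 H=9832146/666985] → run A
t=27: vr[A=1024/67 H=9832146/666985] → run H
t=28: vr[A=1024/67 H=2374186/133397] → run A
t=29: vr[A=6144/335 H=2374186/133397] → run H
t=30: vr[A=6144/335 H=13909714/666985] → run A
t=31: vr[A=7168/335 H=13909714/666985] → run H
t=32: vr[A=7168/335 H=15948498/666985] → run A
t=33: vr[H=15948498/666985] → run H
t=34: (idle)
t=35: (idle)
t=36: (idle)
t=37: (idle)
t=38: (idle)
t=39: (idle)
t=40: (idle)
t=41: (idle)
t=42: (idle)

vruntime(B, start of tick 12) = 3053/335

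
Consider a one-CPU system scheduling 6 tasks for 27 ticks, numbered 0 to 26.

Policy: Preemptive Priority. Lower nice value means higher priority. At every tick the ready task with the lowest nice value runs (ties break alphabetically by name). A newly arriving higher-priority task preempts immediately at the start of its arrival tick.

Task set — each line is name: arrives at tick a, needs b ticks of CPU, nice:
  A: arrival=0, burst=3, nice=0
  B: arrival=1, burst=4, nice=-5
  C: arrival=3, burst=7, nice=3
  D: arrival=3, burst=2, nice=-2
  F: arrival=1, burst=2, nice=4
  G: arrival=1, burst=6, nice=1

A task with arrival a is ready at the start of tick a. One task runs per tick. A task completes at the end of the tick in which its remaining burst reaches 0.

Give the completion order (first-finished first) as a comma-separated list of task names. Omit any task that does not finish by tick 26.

completion order = B, D, A, G, C, F

t=0: ready={A} → run A
t=1: ready={A,B,F,G} → run B
t=2: ready={A,B,F,G} → run B
t=3: ready={A,B,C,D,F,G} → run B
t=4: ready={A,B,C,D,F,G} → run B
t=5: ready={A,C,D,F,G} → run D
t=6: ready={A,C,D,F,G} → run D
t=7: ready={A,C,F,G} → run A
t=8: ready={A,C,F,G} → run A
t=9: ready={C,F,G} → run G
t=10: ready={C,F,G} → run G
t=11: ready={C,F,G} → run G
t=12: ready={C,F,G} → run G
t=13: ready={C,F,G} → run G
t=14: ready={C,F,G} → run G
t=15: ready={C,F} → run C
t=16: ready={C,F} → run C
t=17: ready={C,F} → run C
t=18: ready={C,F} → run C
t=19: ready={C,F} → run C
t=20: ready={C,F} → run C
t=21: ready={C,F} → run C
t=22: ready={F} → run F
t=23: ready={F} → run F
t=24: (idle)
t=25: (idle)
t=26: (idle)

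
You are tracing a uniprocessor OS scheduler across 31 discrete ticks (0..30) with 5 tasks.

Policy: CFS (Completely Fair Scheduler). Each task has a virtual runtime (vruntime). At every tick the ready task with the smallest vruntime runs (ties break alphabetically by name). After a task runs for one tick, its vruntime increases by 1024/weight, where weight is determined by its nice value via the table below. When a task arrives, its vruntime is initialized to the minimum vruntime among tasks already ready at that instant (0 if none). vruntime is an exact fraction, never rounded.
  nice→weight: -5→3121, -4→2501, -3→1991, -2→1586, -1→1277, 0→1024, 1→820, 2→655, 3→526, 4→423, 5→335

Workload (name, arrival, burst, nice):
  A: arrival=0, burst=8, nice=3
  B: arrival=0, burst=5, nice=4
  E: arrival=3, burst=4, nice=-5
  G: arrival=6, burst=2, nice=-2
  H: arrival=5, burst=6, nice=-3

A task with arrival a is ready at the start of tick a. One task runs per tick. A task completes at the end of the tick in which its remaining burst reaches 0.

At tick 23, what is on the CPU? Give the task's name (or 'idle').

running at tick 23 = A

t=0: vr[A=0 B=0] → run A
t=1: vr[A=512/263 B=0] → run B
t=2: vr[A=512/263 B=1024/423] → run A
t=3: vr[A=1024/263 B=1024/423 E=1024/423] → run B
t=4: vr[A=1024/263 B=2048/423 E=1024/423] → run E
t=5: vr[A=1024/263 B=2048/423 E=3629056/1320183 H=3629056/1320183] → run E
t=6: vr[A=1024/263 B=2048/423 E=4062208/1320183 G=3629056/1320183 H=3629056/1320183] → run G
t=7: vr[A=1024/263 B=2048/423 E=4062208/1320183 G=3553775104/1046905119 H=3629056/1320183] → run H
t=8: vr[A=1024/263 B=2048/423 E=4062208/1320183 G=3553775104/1046905119 H=8577317888/2628484353] → run E
t=9: vr[A=1024/263 B=2048/423 E=4495360/1320183 G=3553775104/1046905119 H=8577317888/2628484353] → run H
t=10: vr[A=1024/263 B=2048/423 E=4495360/1320183 G=3553775104/1046905119 H=9929185280/2628484353] → run G
t=11: vr[A=1024/263 B=2048/423 E=4495360/1320183 H=9929185280/2628484353] → run E
t=12: vr[A=1024/263 B=2048/423 H=9929185280/2628484353] → run H
t=13: vr[A=1024/263 B=2048/423 H=11281052672/2628484353] → run A
t=14: vr[A=1536/263 B=2048/423 H=11281052672/2628484353] → run H
t=15: vr[A=1536/263 B=2048/423 H=12632920064/2628484353] → run H
t=16: vr[A=1536/263 B=2048/423 H=13984787456/2628484353] → run B
t=17: vr[A=1536/263 B=1024/141 H=13984787456/2628484353] → run H
t=18: vr[A=1536/263 B=1024/141] → run A
t=19: vr[A=2048/263 B=1024/141] → run B
t=20: vr[A=2048/263 B=4096/423] → run A
t=21: vr[A=2560/263 B=4096/423] → run B
t=22: vr[A=2560/263] → run A
t=23: vr[A=3072/263] → run A
t=24: vr[A=3584/263] → run A
t=25: (idle)
t=26: (idle)
t=27: (idle)
t=28: (idle)
t=29: (idle)
t=30: (idle)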